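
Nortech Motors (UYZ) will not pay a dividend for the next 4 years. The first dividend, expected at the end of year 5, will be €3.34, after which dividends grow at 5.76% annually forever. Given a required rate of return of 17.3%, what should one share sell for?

Deferred-dividend DDM. At t=4 the remaining stream is a growing perpetuity with first payment D_5 = 3.34.
V_4 = D_5/(r−g) = 3.34/(0.173−0.0576) = 28.9428
P₀ = V_4/(1+r)^4 = 28.9428/(1+0.173)^4 = 15.2879

€15.29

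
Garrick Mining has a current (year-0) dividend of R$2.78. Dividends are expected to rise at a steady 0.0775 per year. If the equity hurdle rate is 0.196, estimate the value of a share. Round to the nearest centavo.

R$25.28

Gordon growth model: P₀ = D₁/(r − g). D₁ = 2.78 × (1 + 0.0775) = 2.9954.
P₀ = 2.9954 / (0.196 − 0.0775) = 2.9954 / 0.1185 = 25.2781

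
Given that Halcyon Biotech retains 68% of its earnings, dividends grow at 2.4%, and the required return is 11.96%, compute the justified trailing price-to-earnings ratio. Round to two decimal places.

3.43

Payout ratio b = 1 − 0.68 = 0.32.
Justified trailing P/E = b(1+g)/(r−g) = 0.32×(1+0.024)/(0.1196−0.024) = 3.4276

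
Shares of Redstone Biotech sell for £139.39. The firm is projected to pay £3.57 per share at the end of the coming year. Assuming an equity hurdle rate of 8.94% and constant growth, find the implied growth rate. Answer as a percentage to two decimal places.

From P₀ = D₁/(r − g), the implied growth is g = r − D₁/P₀.
g = 0.0894 − 3.57/139.39 = 0.0894 − 0.02561 = 0.06379

6.38%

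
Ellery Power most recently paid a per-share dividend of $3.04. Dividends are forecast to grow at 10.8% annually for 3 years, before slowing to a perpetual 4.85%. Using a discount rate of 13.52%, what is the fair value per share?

Two-stage DDM. Project D₁…D_3 at 0.108, terminal growth 0.0485, discount at r = 0.1352.
D_1 = 3.3683
D_2 = 3.7321
D_3 = 4.1352
Terminal value at t=3: TV = D_4/(r−g) = 4.3357/(0.1352−0.0485) = 50.0083
P₀ = 3.3683/(1+0.1352)^1 + 3.7321/(1+0.1352)^2 + 4.1352/(1+0.1352)^3 + 50.0083/(1+0.1352)^3 = 42.8741

$42.87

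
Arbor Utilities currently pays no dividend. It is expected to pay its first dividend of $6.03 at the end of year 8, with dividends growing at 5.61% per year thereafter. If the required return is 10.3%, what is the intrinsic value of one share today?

$64.73

Deferred-dividend DDM. At t=7 the remaining stream is a growing perpetuity with first payment D_8 = 6.03.
V_7 = D_8/(r−g) = 6.03/(0.103−0.0561) = 128.5714
P₀ = V_7/(1+r)^7 = 128.5714/(1+0.103)^7 = 64.7315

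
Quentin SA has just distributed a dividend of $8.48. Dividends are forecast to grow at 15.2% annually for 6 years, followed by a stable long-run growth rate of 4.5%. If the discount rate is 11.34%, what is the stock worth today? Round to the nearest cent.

$216.37

Two-stage DDM. Project D₁…D_6 at 0.152, terminal growth 0.045, discount at r = 0.1134.
D_1 = 9.7690
D_2 = 11.2538
D_3 = 12.9644
D_4 = 14.9350
D_5 = 17.2051
D_6 = 19.8203
Terminal value at t=6: TV = D_7/(r−g) = 20.7122/(0.1134−0.045) = 302.8105
P₀ = 9.7690/(1+0.1134)^1 + 11.2538/(1+0.1134)^2 + 12.9644/(1+0.1134)^3 + 14.9350/(1+0.1134)^4 + 17.2051/(1+0.1134)^5 + 19.8203/(1+0.1134)^6 + 302.8105/(1+0.1134)^6 = 216.3743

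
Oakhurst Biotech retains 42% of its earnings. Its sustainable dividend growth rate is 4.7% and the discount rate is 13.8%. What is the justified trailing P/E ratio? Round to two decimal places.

Payout ratio b = 1 − 0.42 = 0.58.
Justified trailing P/E = b(1+g)/(r−g) = 0.58×(1+0.047)/(0.138−0.047) = 6.6732

6.67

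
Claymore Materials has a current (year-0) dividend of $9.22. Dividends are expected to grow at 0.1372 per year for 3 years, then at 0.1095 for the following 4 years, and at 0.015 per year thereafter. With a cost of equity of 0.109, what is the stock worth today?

$176.44

Three-stage DDM. Project D₁…D_7; terminal Gordon value at t=7 with g = 0.015; discount at r = 0.109.
D_1 = 10.4850
D_2 = 11.9235
D_3 = 13.5594
D_4 = 15.0442
D_5 = 16.6915
D_6 = 18.5192
D_7 = 20.5471
TV_7 = 20.8553/(0.109−0.015) = 221.8650
P₀ = Σ Dₜ/(1+r)ᵗ + TV_7/(1+r)^7 = 176.4406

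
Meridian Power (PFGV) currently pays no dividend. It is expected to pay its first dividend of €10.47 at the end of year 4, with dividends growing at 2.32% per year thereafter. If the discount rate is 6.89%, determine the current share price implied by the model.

Deferred-dividend DDM. At t=3 the remaining stream is a growing perpetuity with first payment D_4 = 10.47.
V_3 = D_4/(r−g) = 10.47/(0.0689−0.0232) = 229.1028
P₀ = V_3/(1+r)^3 = 229.1028/(1+0.0689)^3 = 187.5941

€187.59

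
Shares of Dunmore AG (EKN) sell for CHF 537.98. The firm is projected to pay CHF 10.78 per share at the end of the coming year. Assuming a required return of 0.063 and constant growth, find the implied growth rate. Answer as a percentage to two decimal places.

4.30%

From P₀ = D₁/(r − g), the implied growth is g = r − D₁/P₀.
g = 0.063 − 10.78/537.98 = 0.063 − 0.02004 = 0.04296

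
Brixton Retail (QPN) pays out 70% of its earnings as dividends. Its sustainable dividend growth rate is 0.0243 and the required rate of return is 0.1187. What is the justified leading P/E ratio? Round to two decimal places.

7.42

Justified leading P/E = b/(r−g) = 0.70/(0.1187−0.0243) = 7.4153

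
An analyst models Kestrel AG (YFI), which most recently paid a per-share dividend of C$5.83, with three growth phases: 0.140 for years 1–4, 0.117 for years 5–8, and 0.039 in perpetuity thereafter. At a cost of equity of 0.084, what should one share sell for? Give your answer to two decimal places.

Three-stage DDM. Project D₁…D_8; terminal Gordon value at t=8 with g = 0.039; discount at r = 0.084.
D_1 = 6.6462
D_2 = 7.5767
D_3 = 8.6374
D_4 = 9.8466
D_5 = 10.9987
D_6 = 12.2855
D_7 = 13.7229
D_8 = 15.3285
TV_8 = 15.9263/(0.084−0.039) = 353.9188
P₀ = Σ Dₜ/(1+r)ᵗ + TV_8/(1+r)^8 = 242.8940

C$242.89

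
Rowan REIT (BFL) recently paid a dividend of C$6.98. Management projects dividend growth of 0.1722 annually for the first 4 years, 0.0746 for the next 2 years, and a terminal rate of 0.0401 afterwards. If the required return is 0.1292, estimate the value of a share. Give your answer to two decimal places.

Three-stage DDM. Project D₁…D_6; terminal Gordon value at t=6 with g = 0.0401; discount at r = 0.1292.
D_1 = 8.1820
D_2 = 9.5909
D_3 = 11.2424
D_4 = 13.1784
D_5 = 14.1615
D_6 = 15.2179
TV_6 = 15.8282/(0.1292−0.0401) = 177.6452
P₀ = Σ Dₜ/(1+r)ᵗ + TV_6/(1+r)^6 = 131.4249

C$131.42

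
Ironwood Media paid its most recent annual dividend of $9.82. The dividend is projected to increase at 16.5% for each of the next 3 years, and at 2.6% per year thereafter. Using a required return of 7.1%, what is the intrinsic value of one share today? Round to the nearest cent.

$323.12

Two-stage DDM. Project D₁…D_3 at 0.165, terminal growth 0.026, discount at r = 0.071.
D_1 = 11.4403
D_2 = 13.3279
D_3 = 15.5271
Terminal value at t=3: TV = D_4/(r−g) = 15.9308/(0.071−0.026) = 354.0170
P₀ = 11.4403/(1+0.071)^1 + 13.3279/(1+0.071)^2 + 15.5271/(1+0.071)^3 + 354.0170/(1+0.071)^3 = 323.1151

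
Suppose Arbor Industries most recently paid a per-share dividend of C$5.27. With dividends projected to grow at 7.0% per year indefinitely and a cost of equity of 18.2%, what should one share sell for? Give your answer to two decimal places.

C$50.35

Gordon growth model: P₀ = D₁/(r − g). D₁ = 5.27 × (1 + 0.07) = 5.6389.
P₀ = 5.6389 / (0.182 − 0.07) = 5.6389 / 0.112 = 50.3473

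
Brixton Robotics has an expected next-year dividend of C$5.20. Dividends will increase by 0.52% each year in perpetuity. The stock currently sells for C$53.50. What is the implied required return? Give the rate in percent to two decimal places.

Rearranging the constant-growth DDM: r = D₁/P₀ + g.
r = 5.2000 / 53.50 + 0.0052 = 0.09720 + 0.0052 = 0.10240

10.24%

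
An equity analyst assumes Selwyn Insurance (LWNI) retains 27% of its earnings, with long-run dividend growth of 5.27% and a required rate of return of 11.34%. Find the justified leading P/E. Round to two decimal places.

12.03

Payout ratio b = 1 − 0.27 = 0.73.
Justified leading P/E = b/(r−g) = 0.73/(0.1134−0.0527) = 12.0264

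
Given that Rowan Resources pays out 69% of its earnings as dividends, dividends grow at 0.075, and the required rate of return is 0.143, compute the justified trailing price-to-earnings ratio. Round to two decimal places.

Justified trailing P/E = b(1+g)/(r−g) = 0.69×(1+0.075)/(0.143−0.075) = 10.9081

10.91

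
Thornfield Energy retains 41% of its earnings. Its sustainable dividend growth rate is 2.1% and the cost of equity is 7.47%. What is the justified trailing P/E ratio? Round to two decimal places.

11.22

Payout ratio b = 1 − 0.41 = 0.59.
Justified trailing P/E = b(1+g)/(r−g) = 0.59×(1+0.021)/(0.0747−0.021) = 11.2177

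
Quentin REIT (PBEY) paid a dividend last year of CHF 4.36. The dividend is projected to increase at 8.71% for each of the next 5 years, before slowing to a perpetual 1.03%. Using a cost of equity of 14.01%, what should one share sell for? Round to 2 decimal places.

CHF 45.69

Two-stage DDM. Project D₁…D_5 at 0.0871, terminal growth 0.0103, discount at r = 0.1401.
D_1 = 4.7398
D_2 = 5.1526
D_3 = 5.6014
D_4 = 6.0893
D_5 = 6.6196
Terminal value at t=5: TV = D_6/(r−g) = 6.6878/(0.1401−0.0103) = 51.5240
P₀ = 4.7398/(1+0.1401)^1 + 5.1526/(1+0.1401)^2 + 5.6014/(1+0.1401)^3 + 6.0893/(1+0.1401)^4 + 6.6196/(1+0.1401)^5 + 51.5240/(1+0.1401)^5 = 45.6900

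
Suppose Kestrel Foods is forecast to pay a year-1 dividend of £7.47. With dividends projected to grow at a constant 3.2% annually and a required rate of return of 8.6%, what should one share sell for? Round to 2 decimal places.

Gordon growth model: P₀ = D₁/(r − g), with D₁ = 7.47 given directly.
P₀ = 7.4700 / (0.086 − 0.032) = 7.4700 / 0.054 = 138.3333

£138.33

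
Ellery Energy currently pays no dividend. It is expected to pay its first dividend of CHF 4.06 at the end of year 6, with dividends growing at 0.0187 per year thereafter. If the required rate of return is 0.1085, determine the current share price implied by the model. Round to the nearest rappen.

Deferred-dividend DDM. At t=5 the remaining stream is a growing perpetuity with first payment D_6 = 4.06.
V_5 = D_6/(r−g) = 4.06/(0.1085−0.0187) = 45.2116
P₀ = V_5/(1+r)^5 = 45.2116/(1+0.1085)^5 = 27.0129

CHF 27.01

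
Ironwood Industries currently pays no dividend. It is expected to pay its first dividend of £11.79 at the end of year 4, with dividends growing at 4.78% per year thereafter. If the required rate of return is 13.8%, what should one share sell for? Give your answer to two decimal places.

Deferred-dividend DDM. At t=3 the remaining stream is a growing perpetuity with first payment D_4 = 11.79.
V_3 = D_4/(r−g) = 11.79/(0.138−0.0478) = 130.7095
P₀ = V_3/(1+r)^3 = 130.7095/(1+0.138)^3 = 88.6912

£88.69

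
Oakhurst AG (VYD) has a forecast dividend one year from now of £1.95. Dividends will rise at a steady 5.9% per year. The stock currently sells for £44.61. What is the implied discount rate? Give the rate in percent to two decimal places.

Rearranging the constant-growth DDM: r = D₁/P₀ + g.
r = 1.9500 / 44.61 + 0.059 = 0.04371 + 0.059 = 0.10271

10.27%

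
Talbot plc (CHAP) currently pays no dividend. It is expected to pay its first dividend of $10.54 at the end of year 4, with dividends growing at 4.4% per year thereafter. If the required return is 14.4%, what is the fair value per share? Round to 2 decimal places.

Deferred-dividend DDM. At t=3 the remaining stream is a growing perpetuity with first payment D_4 = 10.54.
V_3 = D_4/(r−g) = 10.54/(0.144−0.044) = 105.4000
P₀ = V_3/(1+r)^3 = 105.4000/(1+0.144)^3 = 70.3984

$70.40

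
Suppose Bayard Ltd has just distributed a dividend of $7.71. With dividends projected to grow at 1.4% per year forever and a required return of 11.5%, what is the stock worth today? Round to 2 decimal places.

$77.41

Gordon growth model: P₀ = D₁/(r − g). D₁ = 7.71 × (1 + 0.014) = 7.8179.
P₀ = 7.8179 / (0.115 − 0.014) = 7.8179 / 0.101 = 77.4053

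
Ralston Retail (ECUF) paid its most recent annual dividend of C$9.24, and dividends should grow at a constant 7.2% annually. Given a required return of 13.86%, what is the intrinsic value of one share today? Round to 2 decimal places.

Gordon growth model: P₀ = D₁/(r − g). D₁ = 9.24 × (1 + 0.072) = 9.9053.
P₀ = 9.9053 / (0.1386 − 0.072) = 9.9053 / 0.0666 = 148.7279

C$148.73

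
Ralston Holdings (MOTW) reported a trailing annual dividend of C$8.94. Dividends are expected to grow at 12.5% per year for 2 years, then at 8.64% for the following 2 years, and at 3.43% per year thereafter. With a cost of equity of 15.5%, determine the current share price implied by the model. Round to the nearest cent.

C$96.97

Three-stage DDM. Project D₁…D_4; terminal Gordon value at t=4 with g = 0.0343; discount at r = 0.155.
D_1 = 10.0575
D_2 = 11.3147
D_3 = 12.2923
D_4 = 13.3543
TV_4 = 13.8124/(0.155−0.0343) = 114.4356
P₀ = Σ Dₜ/(1+r)ᵗ + TV_4/(1+r)^4 = 96.9746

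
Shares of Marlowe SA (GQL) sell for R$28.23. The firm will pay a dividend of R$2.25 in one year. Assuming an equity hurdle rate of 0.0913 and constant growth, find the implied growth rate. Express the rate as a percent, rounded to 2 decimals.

From P₀ = D₁/(r − g), the implied growth is g = r − D₁/P₀.
g = 0.0913 − 2.25/28.23 = 0.0913 − 0.07970 = 0.01160

1.16%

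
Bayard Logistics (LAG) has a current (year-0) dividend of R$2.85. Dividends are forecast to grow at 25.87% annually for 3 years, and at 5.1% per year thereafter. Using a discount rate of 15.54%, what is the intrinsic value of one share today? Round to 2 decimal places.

R$47.27

Two-stage DDM. Project D₁…D_3 at 0.2587, terminal growth 0.051, discount at r = 0.1554.
D_1 = 3.5873
D_2 = 4.5153
D_3 = 5.6834
Terminal value at t=3: TV = D_4/(r−g) = 5.9733/(0.1554−0.051) = 57.2155
P₀ = 3.5873/(1+0.1554)^1 + 4.5153/(1+0.1554)^2 + 5.6834/(1+0.1554)^3 + 57.2155/(1+0.1554)^3 = 47.2671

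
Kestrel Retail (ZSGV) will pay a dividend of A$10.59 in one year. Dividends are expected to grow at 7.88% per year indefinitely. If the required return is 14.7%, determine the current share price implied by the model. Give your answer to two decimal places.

Gordon growth model: P₀ = D₁/(r − g), with D₁ = 10.59 given directly.
P₀ = 10.5900 / (0.147 − 0.0788) = 10.5900 / 0.0682 = 155.2786

A$155.28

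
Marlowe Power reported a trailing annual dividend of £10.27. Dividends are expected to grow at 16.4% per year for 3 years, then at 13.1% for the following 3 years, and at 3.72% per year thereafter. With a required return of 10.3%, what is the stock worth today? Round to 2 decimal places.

£277.54

Three-stage DDM. Project D₁…D_6; terminal Gordon value at t=6 with g = 0.0372; discount at r = 0.103.
D_1 = 11.9543
D_2 = 13.9148
D_3 = 16.1968
D_4 = 18.3186
D_5 = 20.7183
D_6 = 23.4324
TV_6 = 24.3041/(0.103−0.0372) = 369.3634
P₀ = Σ Dₜ/(1+r)ᵗ + TV_6/(1+r)^6 = 277.5411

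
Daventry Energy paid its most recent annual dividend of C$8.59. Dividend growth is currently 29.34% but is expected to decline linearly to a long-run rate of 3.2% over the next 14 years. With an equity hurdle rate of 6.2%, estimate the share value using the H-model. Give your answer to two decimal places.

H-model: P₀ = D₀[(1+g_L) + H(g_S−g_L)]/(r−g_L), with H = 14/2 = 7.
P₀ = 8.59 × [(1+0.032) + 7×(0.2934−0.032)] / (0.062−0.032)
   = 8.59 × 2.8618 / 0.03 = 819.4287

C$819.43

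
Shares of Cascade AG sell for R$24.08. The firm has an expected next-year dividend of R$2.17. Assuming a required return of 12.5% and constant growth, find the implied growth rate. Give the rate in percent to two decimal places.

From P₀ = D₁/(r − g), the implied growth is g = r − D₁/P₀.
g = 0.125 − 2.17/24.08 = 0.125 − 0.09012 = 0.03488

3.49%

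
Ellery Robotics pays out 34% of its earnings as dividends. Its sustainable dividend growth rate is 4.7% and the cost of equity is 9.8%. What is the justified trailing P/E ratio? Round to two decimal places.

6.98

Justified trailing P/E = b(1+g)/(r−g) = 0.34×(1+0.047)/(0.098−0.047) = 6.9800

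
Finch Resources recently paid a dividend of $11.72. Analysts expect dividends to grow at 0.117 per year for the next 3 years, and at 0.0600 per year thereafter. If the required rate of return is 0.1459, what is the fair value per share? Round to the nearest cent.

Two-stage DDM. Project D₁…D_3 at 0.117, terminal growth 0.06, discount at r = 0.1459.
D_1 = 13.0912
D_2 = 14.6229
D_3 = 16.3338
Terminal value at t=3: TV = D_4/(r−g) = 17.3138/(0.1459−0.06) = 201.5579
P₀ = 13.0912/(1+0.1459)^1 + 14.6229/(1+0.1459)^2 + 16.3338/(1+0.1459)^3 + 201.5579/(1+0.1459)^3 = 167.3714

$167.37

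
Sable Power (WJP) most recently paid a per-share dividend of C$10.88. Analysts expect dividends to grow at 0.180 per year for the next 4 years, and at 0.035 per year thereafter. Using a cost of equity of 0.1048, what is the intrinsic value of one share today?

C$261.39

Two-stage DDM. Project D₁…D_4 at 0.18, terminal growth 0.035, discount at r = 0.1048.
D_1 = 12.8384
D_2 = 15.1493
D_3 = 17.8762
D_4 = 21.0939
Terminal value at t=4: TV = D_5/(r−g) = 21.8322/(0.1048−0.035) = 312.7821
P₀ = 12.8384/(1+0.1048)^1 + 15.1493/(1+0.1048)^2 + 17.8762/(1+0.1048)^3 + 21.0939/(1+0.1048)^4 + 312.7821/(1+0.1048)^4 = 261.3929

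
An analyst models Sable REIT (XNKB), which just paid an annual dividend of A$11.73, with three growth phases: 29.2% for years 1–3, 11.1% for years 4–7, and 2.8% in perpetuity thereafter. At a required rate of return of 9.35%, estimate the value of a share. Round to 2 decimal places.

Three-stage DDM. Project D₁…D_7; terminal Gordon value at t=7 with g = 0.028; discount at r = 0.0935.
D_1 = 15.1552
D_2 = 19.5805
D_3 = 25.2980
D_4 = 28.1060
D_5 = 31.2258
D_6 = 34.6919
D_7 = 38.5427
TV_7 = 39.6219/(0.0935−0.028) = 604.9140
P₀ = Σ Dₜ/(1+r)ᵗ + TV_7/(1+r)^7 = 453.6846

A$453.68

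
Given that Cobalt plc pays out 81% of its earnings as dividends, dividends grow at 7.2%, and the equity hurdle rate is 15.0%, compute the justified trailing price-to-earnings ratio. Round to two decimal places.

11.13

Justified trailing P/E = b(1+g)/(r−g) = 0.81×(1+0.072)/(0.15−0.072) = 11.1323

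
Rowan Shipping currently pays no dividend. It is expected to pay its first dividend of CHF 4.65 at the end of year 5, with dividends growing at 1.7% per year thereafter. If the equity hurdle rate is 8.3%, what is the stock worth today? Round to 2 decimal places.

Deferred-dividend DDM. At t=4 the remaining stream is a growing perpetuity with first payment D_5 = 4.65.
V_4 = D_5/(r−g) = 4.65/(0.083−0.017) = 70.4545
P₀ = V_4/(1+r)^4 = 70.4545/(1+0.083)^4 = 51.2148

CHF 51.21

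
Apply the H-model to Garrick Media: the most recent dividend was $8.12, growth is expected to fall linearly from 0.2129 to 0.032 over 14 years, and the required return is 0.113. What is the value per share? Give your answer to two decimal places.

H-model: P₀ = D₀[(1+g_L) + H(g_S−g_L)]/(r−g_L), with H = 14/2 = 7.
P₀ = 8.12 × [(1+0.032) + 7×(0.2129−0.032)] / (0.113−0.032)
   = 8.12 × 2.2983 / 0.081 = 230.3975

$230.40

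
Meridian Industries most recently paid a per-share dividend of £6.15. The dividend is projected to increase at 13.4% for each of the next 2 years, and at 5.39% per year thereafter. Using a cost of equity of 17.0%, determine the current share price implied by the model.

Two-stage DDM. Project D₁…D_2 at 0.134, terminal growth 0.0539, discount at r = 0.17.
D_1 = 6.9741
D_2 = 7.9086
Terminal value at t=2: TV = D_3/(r−g) = 8.3349/(0.17−0.0539) = 71.7907
P₀ = 6.9741/(1+0.17)^1 + 7.9086/(1+0.17)^2 + 71.7907/(1+0.17)^2 = 64.1822

£64.18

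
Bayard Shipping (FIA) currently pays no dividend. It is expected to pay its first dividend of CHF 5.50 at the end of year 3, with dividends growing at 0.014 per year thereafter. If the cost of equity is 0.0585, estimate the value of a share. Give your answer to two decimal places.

CHF 110.31

Deferred-dividend DDM. At t=2 the remaining stream is a growing perpetuity with first payment D_3 = 5.50.
V_2 = D_3/(r−g) = 5.50/(0.0585−0.014) = 123.5955
P₀ = V_2/(1+r)^2 = 123.5955/(1+0.0585)^2 = 110.3115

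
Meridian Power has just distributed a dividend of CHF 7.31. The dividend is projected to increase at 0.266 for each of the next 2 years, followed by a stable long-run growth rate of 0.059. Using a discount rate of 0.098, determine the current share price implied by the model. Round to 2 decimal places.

Two-stage DDM. Project D₁…D_2 at 0.266, terminal growth 0.059, discount at r = 0.098.
D_1 = 9.2545
D_2 = 11.7161
Terminal value at t=2: TV = D_3/(r−g) = 12.4074/(0.098−0.059) = 318.1384
P₀ = 9.2545/(1+0.098)^1 + 11.7161/(1+0.098)^2 + 318.1384/(1+0.098)^2 = 282.0296

CHF 282.03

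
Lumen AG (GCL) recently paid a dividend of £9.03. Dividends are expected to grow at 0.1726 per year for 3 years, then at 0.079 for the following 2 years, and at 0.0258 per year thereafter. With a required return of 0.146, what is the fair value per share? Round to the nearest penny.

Three-stage DDM. Project D₁…D_5; terminal Gordon value at t=5 with g = 0.0258; discount at r = 0.146.
D_1 = 10.5886
D_2 = 12.4162
D_3 = 14.5592
D_4 = 15.7094
D_5 = 16.9504
TV_5 = 17.3877/(0.146−0.0258) = 144.6567
P₀ = Σ Dₜ/(1+r)ᵗ + TV_5/(1+r)^5 = 119.2344

£119.23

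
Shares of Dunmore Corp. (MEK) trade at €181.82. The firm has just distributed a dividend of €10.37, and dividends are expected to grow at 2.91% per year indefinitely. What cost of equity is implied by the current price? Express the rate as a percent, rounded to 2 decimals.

8.78%

Rearranging the constant-growth DDM: r = D₁/P₀ + g.
D₁ = 10.37 × (1 + 0.0291) = 10.6718.
r = 10.6718 / 181.82 + 0.0291 = 0.05869 + 0.0291 = 0.08779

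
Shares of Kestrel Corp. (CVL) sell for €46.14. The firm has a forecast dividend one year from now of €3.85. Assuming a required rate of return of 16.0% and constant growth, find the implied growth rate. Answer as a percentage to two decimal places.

From P₀ = D₁/(r − g), the implied growth is g = r − D₁/P₀.
g = 0.16 − 3.85/46.14 = 0.16 − 0.08344 = 0.07656

7.66%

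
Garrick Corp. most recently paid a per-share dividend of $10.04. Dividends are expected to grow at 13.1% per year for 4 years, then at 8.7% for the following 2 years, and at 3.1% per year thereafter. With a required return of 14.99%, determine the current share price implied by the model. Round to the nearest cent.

Three-stage DDM. Project D₁…D_6; terminal Gordon value at t=6 with g = 0.031; discount at r = 0.1499.
D_1 = 11.3552
D_2 = 12.8428
D_3 = 14.5252
D_4 = 16.4280
D_5 = 17.8572
D_6 = 19.4108
TV_6 = 20.0125/(0.1499−0.031) = 168.3139
P₀ = Σ Dₜ/(1+r)ᵗ + TV_6/(1+r)^6 = 128.6197

$128.62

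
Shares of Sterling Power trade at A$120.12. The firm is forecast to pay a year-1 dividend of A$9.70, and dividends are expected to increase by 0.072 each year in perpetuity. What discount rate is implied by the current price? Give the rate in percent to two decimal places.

Rearranging the constant-growth DDM: r = D₁/P₀ + g.
r = 9.7000 / 120.12 + 0.072 = 0.08075 + 0.072 = 0.15275

15.28%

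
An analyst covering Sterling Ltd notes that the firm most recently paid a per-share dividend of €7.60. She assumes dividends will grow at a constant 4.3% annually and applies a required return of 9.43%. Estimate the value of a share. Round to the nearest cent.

€154.52

Gordon growth model: P₀ = D₁/(r − g). D₁ = 7.60 × (1 + 0.043) = 7.9268.
P₀ = 7.9268 / (0.0943 − 0.043) = 7.9268 / 0.0513 = 154.5185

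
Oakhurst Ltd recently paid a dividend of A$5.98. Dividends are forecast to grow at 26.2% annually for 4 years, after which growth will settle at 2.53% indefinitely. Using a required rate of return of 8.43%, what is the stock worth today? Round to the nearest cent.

A$226.16

Two-stage DDM. Project D₁…D_4 at 0.262, terminal growth 0.0253, discount at r = 0.0843.
D_1 = 7.5468
D_2 = 9.5240
D_3 = 12.0193
D_4 = 15.1684
Terminal value at t=4: TV = D_5/(r−g) = 15.5521/(0.0843−0.0253) = 263.5952
P₀ = 7.5468/(1+0.0843)^1 + 9.5240/(1+0.0843)^2 + 12.0193/(1+0.0843)^3 + 15.1684/(1+0.0843)^4 + 263.5952/(1+0.0843)^4 = 226.1575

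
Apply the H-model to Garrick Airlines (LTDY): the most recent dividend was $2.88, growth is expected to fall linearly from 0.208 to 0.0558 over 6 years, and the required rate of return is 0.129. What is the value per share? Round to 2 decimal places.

H-model: P₀ = D₀[(1+g_L) + H(g_S−g_L)]/(r−g_L), with H = 6/2 = 3.
P₀ = 2.88 × [(1+0.0558) + 3×(0.208−0.0558)] / (0.129−0.0558)
   = 2.88 × 1.5124 / 0.0732 = 59.5043

$59.50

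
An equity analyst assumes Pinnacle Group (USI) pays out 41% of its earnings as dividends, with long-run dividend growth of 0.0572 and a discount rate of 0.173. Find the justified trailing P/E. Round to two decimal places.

3.74

Justified trailing P/E = b(1+g)/(r−g) = 0.41×(1+0.0572)/(0.173−0.0572) = 3.7431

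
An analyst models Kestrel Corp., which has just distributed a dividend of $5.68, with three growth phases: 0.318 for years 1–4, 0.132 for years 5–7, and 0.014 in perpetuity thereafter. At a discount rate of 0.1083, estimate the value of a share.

Three-stage DDM. Project D₁…D_7; terminal Gordon value at t=7 with g = 0.014; discount at r = 0.1083.
D_1 = 7.4862
D_2 = 9.8669
D_3 = 13.0045
D_4 = 17.1400
D_5 = 19.4024
D_6 = 21.9636
D_7 = 24.8628
TV_7 = 25.2108/(0.1083−0.014) = 267.3471
P₀ = Σ Dₜ/(1+r)ᵗ + TV_7/(1+r)^7 = 201.4178

$201.42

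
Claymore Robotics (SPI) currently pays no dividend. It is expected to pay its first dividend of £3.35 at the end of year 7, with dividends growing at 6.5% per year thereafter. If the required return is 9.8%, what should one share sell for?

£57.93

Deferred-dividend DDM. At t=6 the remaining stream is a growing perpetuity with first payment D_7 = 3.35.
V_6 = D_7/(r−g) = 3.35/(0.098−0.065) = 101.5152
P₀ = V_6/(1+r)^6 = 101.5152/(1+0.098)^6 = 57.9318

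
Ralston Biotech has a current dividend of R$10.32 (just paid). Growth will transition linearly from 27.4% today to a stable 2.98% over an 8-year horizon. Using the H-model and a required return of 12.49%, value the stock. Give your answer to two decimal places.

R$217.75

H-model: P₀ = D₀[(1+g_L) + H(g_S−g_L)]/(r−g_L), with H = 8/2 = 4.
P₀ = 10.32 × [(1+0.0298) + 4×(0.274−0.0298)] / (0.1249−0.0298)
   = 10.32 × 2.0066 / 0.0951 = 217.7509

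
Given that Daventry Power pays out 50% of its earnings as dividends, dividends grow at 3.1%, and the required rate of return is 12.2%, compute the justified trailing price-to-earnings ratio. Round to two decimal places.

5.66

Justified trailing P/E = b(1+g)/(r−g) = 0.50×(1+0.031)/(0.122−0.031) = 5.6648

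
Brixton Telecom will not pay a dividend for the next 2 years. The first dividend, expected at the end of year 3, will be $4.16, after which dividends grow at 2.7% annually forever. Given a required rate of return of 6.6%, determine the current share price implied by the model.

$93.87

Deferred-dividend DDM. At t=2 the remaining stream is a growing perpetuity with first payment D_3 = 4.16.
V_2 = D_3/(r−g) = 4.16/(0.066−0.027) = 106.6667
P₀ = V_2/(1+r)^2 = 106.6667/(1+0.066)^2 = 93.8673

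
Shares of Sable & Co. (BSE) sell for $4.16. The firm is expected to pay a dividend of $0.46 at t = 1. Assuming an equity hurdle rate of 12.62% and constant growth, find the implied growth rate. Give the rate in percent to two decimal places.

1.56%

From P₀ = D₁/(r − g), the implied growth is g = r − D₁/P₀.
g = 0.1262 − 0.46/4.16 = 0.1262 − 0.11058 = 0.01562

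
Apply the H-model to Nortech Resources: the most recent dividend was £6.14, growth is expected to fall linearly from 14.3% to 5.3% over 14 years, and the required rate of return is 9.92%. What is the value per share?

H-model: P₀ = D₀[(1+g_L) + H(g_S−g_L)]/(r−g_L), with H = 14/2 = 7.
P₀ = 6.14 × [(1+0.053) + 7×(0.143−0.053)] / (0.0992−0.053)
   = 6.14 × 1.6830 / 0.0462 = 223.6714

£223.67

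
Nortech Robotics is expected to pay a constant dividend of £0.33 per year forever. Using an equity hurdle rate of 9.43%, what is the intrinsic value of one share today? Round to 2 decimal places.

Zero-growth DDM (perpetuity): P₀ = D/r = 0.33 / 0.0943 = 3.4995

£3.50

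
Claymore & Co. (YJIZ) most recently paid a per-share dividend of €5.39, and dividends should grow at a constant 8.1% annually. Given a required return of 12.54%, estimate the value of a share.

Gordon growth model: P₀ = D₁/(r − g). D₁ = 5.39 × (1 + 0.081) = 5.8266.
P₀ = 5.8266 / (0.1254 − 0.081) = 5.8266 / 0.0444 = 131.2295

€131.23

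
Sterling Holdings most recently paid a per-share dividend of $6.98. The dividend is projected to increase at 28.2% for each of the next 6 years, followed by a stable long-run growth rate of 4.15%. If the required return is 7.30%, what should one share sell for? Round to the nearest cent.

Two-stage DDM. Project D₁…D_6 at 0.282, terminal growth 0.0415, discount at r = 0.073.
D_1 = 8.9484
D_2 = 11.4718
D_3 = 14.7068
D_4 = 18.8542
D_5 = 24.1711
D_6 = 30.9873
Terminal value at t=6: TV = D_7/(r−g) = 32.2733/(0.073−0.0415) = 1024.5480
P₀ = 8.9484/(1+0.073)^1 + 11.4718/(1+0.073)^2 + 14.7068/(1+0.073)^3 + 18.8542/(1+0.073)^4 + 24.1711/(1+0.073)^5 + 30.9873/(1+0.073)^6 + 1024.5480/(1+0.073)^6 = 753.0568

$753.06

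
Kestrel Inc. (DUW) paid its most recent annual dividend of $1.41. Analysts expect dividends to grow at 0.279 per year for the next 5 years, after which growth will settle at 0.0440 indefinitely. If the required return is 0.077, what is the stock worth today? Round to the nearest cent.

$117.52

Two-stage DDM. Project D₁…D_5 at 0.279, terminal growth 0.044, discount at r = 0.077.
D_1 = 1.8034
D_2 = 2.3065
D_3 = 2.9501
D_4 = 3.7731
D_5 = 4.8258
Terminal value at t=5: TV = D_6/(r−g) = 5.0382/(0.077−0.044) = 152.6716
P₀ = 1.8034/(1+0.077)^1 + 2.3065/(1+0.077)^2 + 2.9501/(1+0.077)^3 + 3.7731/(1+0.077)^4 + 4.8258/(1+0.077)^5 + 152.6716/(1+0.077)^5 = 117.5202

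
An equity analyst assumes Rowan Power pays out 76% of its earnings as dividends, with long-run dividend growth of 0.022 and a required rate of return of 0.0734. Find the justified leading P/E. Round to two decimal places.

14.79

Justified leading P/E = b/(r−g) = 0.76/(0.0734−0.022) = 14.7860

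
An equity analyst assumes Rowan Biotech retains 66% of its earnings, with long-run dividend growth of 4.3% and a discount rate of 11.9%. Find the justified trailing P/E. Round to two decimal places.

4.67

Payout ratio b = 1 − 0.66 = 0.34.
Justified trailing P/E = b(1+g)/(r−g) = 0.34×(1+0.043)/(0.119−0.043) = 4.6661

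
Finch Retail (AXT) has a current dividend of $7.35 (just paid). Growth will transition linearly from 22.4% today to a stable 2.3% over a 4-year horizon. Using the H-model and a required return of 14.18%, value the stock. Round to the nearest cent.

$88.16

H-model: P₀ = D₀[(1+g_L) + H(g_S−g_L)]/(r−g_L), with H = 4/2 = 2.
P₀ = 7.35 × [(1+0.023) + 2×(0.224−0.023)] / (0.1418−0.023)
   = 7.35 × 1.4250 / 0.1188 = 88.1629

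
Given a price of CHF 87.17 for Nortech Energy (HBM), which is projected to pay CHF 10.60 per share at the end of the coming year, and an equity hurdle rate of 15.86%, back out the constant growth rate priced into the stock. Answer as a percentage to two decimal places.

From P₀ = D₁/(r − g), the implied growth is g = r − D₁/P₀.
g = 0.1586 − 10.60/87.17 = 0.1586 − 0.12160 = 0.03700

3.70%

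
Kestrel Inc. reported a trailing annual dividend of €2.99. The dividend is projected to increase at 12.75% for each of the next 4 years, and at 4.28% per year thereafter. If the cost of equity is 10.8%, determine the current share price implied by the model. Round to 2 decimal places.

Two-stage DDM. Project D₁…D_4 at 0.1275, terminal growth 0.0428, discount at r = 0.108.
D_1 = 3.3712
D_2 = 3.8011
D_3 = 4.2857
D_4 = 4.8321
Terminal value at t=4: TV = D_5/(r−g) = 5.0389/(0.108−0.0428) = 77.2842
P₀ = 3.3712/(1+0.108)^1 + 3.8011/(1+0.108)^2 + 4.2857/(1+0.108)^3 + 4.8321/(1+0.108)^4 + 77.2842/(1+0.108)^4 = 63.7736

€63.77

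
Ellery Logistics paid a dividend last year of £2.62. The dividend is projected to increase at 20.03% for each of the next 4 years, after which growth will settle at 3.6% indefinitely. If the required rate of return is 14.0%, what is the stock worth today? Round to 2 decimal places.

£44.02

Two-stage DDM. Project D₁…D_4 at 0.2003, terminal growth 0.036, discount at r = 0.14.
D_1 = 3.1448
D_2 = 3.7747
D_3 = 4.5308
D_4 = 5.4383
Terminal value at t=4: TV = D_5/(r−g) = 5.6340/(0.14−0.036) = 54.1735
P₀ = 3.1448/(1+0.14)^1 + 3.7747/(1+0.14)^2 + 4.5308/(1+0.14)^3 + 5.4383/(1+0.14)^4 + 54.1735/(1+0.14)^4 = 44.0162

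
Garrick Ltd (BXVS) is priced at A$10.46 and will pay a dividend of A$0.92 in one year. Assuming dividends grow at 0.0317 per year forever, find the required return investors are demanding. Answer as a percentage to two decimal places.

11.97%

Rearranging the constant-growth DDM: r = D₁/P₀ + g.
r = 0.9200 / 10.46 + 0.0317 = 0.08795 + 0.0317 = 0.11965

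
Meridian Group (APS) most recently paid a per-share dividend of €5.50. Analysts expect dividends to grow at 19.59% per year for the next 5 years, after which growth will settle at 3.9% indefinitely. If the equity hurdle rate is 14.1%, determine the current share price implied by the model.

Two-stage DDM. Project D₁…D_5 at 0.1959, terminal growth 0.039, discount at r = 0.141.
D_1 = 6.5774
D_2 = 7.8660
D_3 = 9.4069
D_4 = 11.2497
D_5 = 13.4536
Terminal value at t=5: TV = D_6/(r−g) = 13.9782/(0.141−0.039) = 137.0416
P₀ = 6.5774/(1+0.141)^1 + 7.8660/(1+0.141)^2 + 9.4069/(1+0.141)^3 + 11.2497/(1+0.141)^4 + 13.4536/(1+0.141)^5 + 137.0416/(1+0.141)^5 = 102.5973

€102.60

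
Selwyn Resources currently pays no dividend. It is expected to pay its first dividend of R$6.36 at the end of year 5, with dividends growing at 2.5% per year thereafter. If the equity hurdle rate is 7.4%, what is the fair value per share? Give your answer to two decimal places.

Deferred-dividend DDM. At t=4 the remaining stream is a growing perpetuity with first payment D_5 = 6.36.
V_4 = D_5/(r−g) = 6.36/(0.074−0.025) = 129.7959
P₀ = V_4/(1+r)^4 = 129.7959/(1+0.074)^4 = 97.5537

R$97.55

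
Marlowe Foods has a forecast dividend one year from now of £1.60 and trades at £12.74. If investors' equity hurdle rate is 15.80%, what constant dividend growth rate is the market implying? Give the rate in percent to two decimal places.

From P₀ = D₁/(r − g), the implied growth is g = r − D₁/P₀.
g = 0.158 − 1.60/12.74 = 0.158 − 0.12559 = 0.03241

3.24%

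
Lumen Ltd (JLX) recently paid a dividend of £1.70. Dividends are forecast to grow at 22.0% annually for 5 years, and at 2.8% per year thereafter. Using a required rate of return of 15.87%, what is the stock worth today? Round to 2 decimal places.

Two-stage DDM. Project D₁…D_5 at 0.22, terminal growth 0.028, discount at r = 0.1587.
D_1 = 2.0740
D_2 = 2.5303
D_3 = 3.0869
D_4 = 3.7661
D_5 = 4.5946
Terminal value at t=5: TV = D_6/(r−g) = 4.7233/(0.1587−0.028) = 36.1381
P₀ = 2.0740/(1+0.1587)^1 + 2.5303/(1+0.1587)^2 + 3.0869/(1+0.1587)^3 + 3.7661/(1+0.1587)^4 + 4.5946/(1+0.1587)^5 + 36.1381/(1+0.1587)^5 = 27.2506

£27.25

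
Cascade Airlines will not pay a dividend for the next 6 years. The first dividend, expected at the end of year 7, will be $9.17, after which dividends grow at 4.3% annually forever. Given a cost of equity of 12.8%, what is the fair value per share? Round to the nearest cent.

$52.37

Deferred-dividend DDM. At t=6 the remaining stream is a growing perpetuity with first payment D_7 = 9.17.
V_6 = D_7/(r−g) = 9.17/(0.128−0.043) = 107.8824
P₀ = V_6/(1+r)^6 = 107.8824/(1+0.128)^6 = 52.3716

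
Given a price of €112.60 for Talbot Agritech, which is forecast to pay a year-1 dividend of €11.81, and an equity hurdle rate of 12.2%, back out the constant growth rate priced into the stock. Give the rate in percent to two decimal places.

From P₀ = D₁/(r − g), the implied growth is g = r − D₁/P₀.
g = 0.122 − 11.81/112.60 = 0.122 − 0.10488 = 0.01712

1.71%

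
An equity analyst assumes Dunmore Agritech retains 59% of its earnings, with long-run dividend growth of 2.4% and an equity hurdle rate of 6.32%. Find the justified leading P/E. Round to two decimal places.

10.46

Payout ratio b = 1 − 0.59 = 0.41.
Justified leading P/E = b/(r−g) = 0.41/(0.0632−0.024) = 10.4592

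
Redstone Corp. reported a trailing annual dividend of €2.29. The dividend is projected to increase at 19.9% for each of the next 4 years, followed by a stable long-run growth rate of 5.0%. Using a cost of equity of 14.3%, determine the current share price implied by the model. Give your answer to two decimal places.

€41.64

Two-stage DDM. Project D₁…D_4 at 0.199, terminal growth 0.05, discount at r = 0.143.
D_1 = 2.7457
D_2 = 3.2921
D_3 = 3.9472
D_4 = 4.7327
Terminal value at t=4: TV = D_5/(r−g) = 4.9694/(0.143−0.05) = 53.4341
P₀ = 2.7457/(1+0.143)^1 + 3.2921/(1+0.143)^2 + 3.9472/(1+0.143)^3 + 4.7327/(1+0.143)^4 + 53.4341/(1+0.143)^4 = 41.6447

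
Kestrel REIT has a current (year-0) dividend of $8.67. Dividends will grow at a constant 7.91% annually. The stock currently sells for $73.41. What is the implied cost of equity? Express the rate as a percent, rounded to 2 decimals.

Rearranging the constant-growth DDM: r = D₁/P₀ + g.
D₁ = 8.67 × (1 + 0.0791) = 9.3558.
r = 9.3558 / 73.41 + 0.0791 = 0.12745 + 0.0791 = 0.20655

20.65%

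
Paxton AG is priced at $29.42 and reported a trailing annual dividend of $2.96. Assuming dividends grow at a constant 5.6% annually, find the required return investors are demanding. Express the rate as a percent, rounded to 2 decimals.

Rearranging the constant-growth DDM: r = D₁/P₀ + g.
D₁ = 2.96 × (1 + 0.056) = 3.1258.
r = 3.1258 / 29.42 + 0.056 = 0.10625 + 0.056 = 0.16225

16.22%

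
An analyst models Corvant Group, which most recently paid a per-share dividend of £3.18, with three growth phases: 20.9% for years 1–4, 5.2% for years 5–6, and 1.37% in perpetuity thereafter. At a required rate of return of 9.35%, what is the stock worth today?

£81.29

Three-stage DDM. Project D₁…D_6; terminal Gordon value at t=6 with g = 0.0137; discount at r = 0.0935.
D_1 = 3.8446
D_2 = 4.6481
D_3 = 5.6196
D_4 = 6.7941
D_5 = 7.1474
D_6 = 7.5191
TV_6 = 7.6221/(0.0935−0.0137) = 95.5147
P₀ = Σ Dₜ/(1+r)ᵗ + TV_6/(1+r)^6 = 81.2895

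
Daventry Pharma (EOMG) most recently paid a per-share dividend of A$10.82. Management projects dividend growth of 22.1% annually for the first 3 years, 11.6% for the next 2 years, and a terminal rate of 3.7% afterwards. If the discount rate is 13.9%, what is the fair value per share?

A$193.31

Three-stage DDM. Project D₁…D_5; terminal Gordon value at t=5 with g = 0.037; discount at r = 0.139.
D_1 = 13.2112
D_2 = 16.1309
D_3 = 19.6958
D_4 = 21.9805
D_5 = 24.5303
TV_5 = 25.4379/(0.139−0.037) = 249.3913
P₀ = Σ Dₜ/(1+r)ᵗ + TV_5/(1+r)^5 = 193.3140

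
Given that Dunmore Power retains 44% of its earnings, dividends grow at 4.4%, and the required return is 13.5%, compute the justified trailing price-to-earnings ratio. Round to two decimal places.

6.42

Payout ratio b = 1 − 0.44 = 0.56.
Justified trailing P/E = b(1+g)/(r−g) = 0.56×(1+0.044)/(0.135−0.044) = 6.4246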